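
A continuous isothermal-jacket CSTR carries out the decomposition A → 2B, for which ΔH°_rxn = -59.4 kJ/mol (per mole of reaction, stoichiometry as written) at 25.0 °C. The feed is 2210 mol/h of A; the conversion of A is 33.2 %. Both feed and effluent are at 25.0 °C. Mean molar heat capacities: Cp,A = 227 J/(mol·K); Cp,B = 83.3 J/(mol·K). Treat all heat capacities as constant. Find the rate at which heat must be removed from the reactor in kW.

Q_out = 12.1 kW

Extent of reaction ξ = 0.332 × 2210 = 733.72 mol/h
Reaction term: ξ·ΔH°_rxn = 733.72 × -59.4 = -43583 kJ/h
Q = ΔH = -43583 kJ/h = -12.106 kW
Heat removed = 12.106 kW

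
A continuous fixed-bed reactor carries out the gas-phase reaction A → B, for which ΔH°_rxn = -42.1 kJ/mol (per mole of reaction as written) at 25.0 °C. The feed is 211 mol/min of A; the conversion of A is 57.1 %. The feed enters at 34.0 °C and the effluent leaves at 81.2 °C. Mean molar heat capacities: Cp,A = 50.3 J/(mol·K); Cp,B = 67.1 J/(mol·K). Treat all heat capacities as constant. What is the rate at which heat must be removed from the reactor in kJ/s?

Q_out = 74.3 kJ/s

Extent of reaction ξ = 0.571 × 211 = 120.48 mol/min
Reaction term: ξ·ΔH°_rxn = 120.48 × -42.1 = -5072.3 kJ/min
Sensible, feed 34.0→25 °C: -95.52 kJ/min
Outlet flows (mol/min): A 90.519, B 120.48
Sensible, products 25→81.2 °C: 710.22 kJ/min
Q = ΔH = -4457.5 kJ/min = -74.292 kW
Heat removed = 74.292 kJ/s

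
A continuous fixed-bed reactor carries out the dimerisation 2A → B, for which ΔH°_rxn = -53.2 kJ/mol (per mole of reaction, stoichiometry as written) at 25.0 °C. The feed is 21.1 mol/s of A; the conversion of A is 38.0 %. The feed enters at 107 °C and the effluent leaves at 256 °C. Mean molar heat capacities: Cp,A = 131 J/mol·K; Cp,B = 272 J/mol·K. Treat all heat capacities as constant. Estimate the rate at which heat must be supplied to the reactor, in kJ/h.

Extent of reaction ξ = 0.380 × 21.1 / 2 = 4.009 mol/s
Reaction term: ξ·ΔH°_rxn = 4.009 × -53.2 = -213.28 kJ/s
Sensible, feed 107→25 °C: -226.66 kJ/s
Outlet flows (mol/s): A 13.082, B 4.009
Sensible, products 25→256 °C: 647.77 kJ/s
Q = ΔH = 207.83 kJ/s = 207.83 kW
Heat supplied = 748200 kJ/h

Q_in = 748000 kJ/h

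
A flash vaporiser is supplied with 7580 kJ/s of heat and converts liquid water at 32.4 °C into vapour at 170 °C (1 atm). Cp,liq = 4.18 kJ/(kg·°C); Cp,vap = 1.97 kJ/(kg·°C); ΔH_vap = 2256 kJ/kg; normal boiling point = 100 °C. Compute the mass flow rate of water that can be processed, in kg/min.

Δh = 4.18×(100−32.4) + 2256 + 1.97×(170−100) = 2676.5 kJ/kg
Q = 7580 kJ/s = 7580 kJ/s = 454800 kJ/min
ṁ = Q/Δh = 454800 / 2676.5 = 169.93 kg/min

ṁ = 170 kg/min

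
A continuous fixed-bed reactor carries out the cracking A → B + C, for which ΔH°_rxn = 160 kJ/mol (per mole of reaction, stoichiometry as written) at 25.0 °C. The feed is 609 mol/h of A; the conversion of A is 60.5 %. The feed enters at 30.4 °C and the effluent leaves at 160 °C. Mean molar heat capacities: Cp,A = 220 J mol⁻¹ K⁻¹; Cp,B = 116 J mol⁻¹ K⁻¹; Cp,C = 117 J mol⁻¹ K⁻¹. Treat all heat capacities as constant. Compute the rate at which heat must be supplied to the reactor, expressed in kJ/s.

Q_in = 21.4 kJ/s

Extent of reaction ξ = 0.605 × 609 = 368.44 mol/h
Reaction term: ξ·ΔH°_rxn = 368.44 × 160 = 58951 kJ/h
Sensible, feed 30.4→25 °C: -723.49 kJ/h
Outlet flows (mol/h): A 240.56, B 368.44, C 368.44
Sensible, products 25→160 °C: 18734 kJ/h
Q = ΔH = 76962 kJ/h = 21.378 kW
Heat supplied = 21.378 kJ/s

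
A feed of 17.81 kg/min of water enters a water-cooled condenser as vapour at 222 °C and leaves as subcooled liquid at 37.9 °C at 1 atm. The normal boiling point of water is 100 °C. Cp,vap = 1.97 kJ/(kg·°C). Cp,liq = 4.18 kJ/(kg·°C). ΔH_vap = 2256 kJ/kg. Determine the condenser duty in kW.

Q_c = 818 kW

vapour 222→100 °C: -240.34 kJ/kg
condensation at 100 °C: -2256 kJ/kg
liquid 100→37.9 °C: -259.58 kJ/kg
Δh = -240.34 + -2256 + -259.58 = -2755.9 kJ/kg
Q = ṁ·Δh = 17.81 kg/min × -2755.9 kJ/kg = -49083 kJ/min
|Q| = 818.05 kW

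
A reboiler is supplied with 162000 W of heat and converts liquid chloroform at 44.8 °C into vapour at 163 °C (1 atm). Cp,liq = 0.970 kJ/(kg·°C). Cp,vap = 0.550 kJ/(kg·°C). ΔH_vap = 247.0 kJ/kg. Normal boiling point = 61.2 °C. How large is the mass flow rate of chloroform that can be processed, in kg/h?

ṁ = 1830 kg/h

Δh = 0.970×(61.2−44.8) + 247.0 + 0.550×(163−61.2) = 318.9 kJ/kg
Q = 162000 W = 162 kJ/s = 583200 kJ/h
ṁ = Q/Δh = 583200 / 318.9 = 1828.8 kg/h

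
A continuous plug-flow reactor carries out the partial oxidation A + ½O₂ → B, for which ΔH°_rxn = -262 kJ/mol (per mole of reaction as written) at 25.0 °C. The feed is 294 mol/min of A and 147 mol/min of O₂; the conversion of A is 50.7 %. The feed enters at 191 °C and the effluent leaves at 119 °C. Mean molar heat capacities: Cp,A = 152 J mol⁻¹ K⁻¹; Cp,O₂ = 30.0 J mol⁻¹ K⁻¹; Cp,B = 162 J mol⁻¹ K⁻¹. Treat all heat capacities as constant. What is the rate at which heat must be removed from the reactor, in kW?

Extent of reaction ξ = 0.507 × 294 = 149.06 mol/min
Reaction term: ξ·ΔH°_rxn = 149.06 × -262 = -39053 kJ/min
Sensible, feed 191→25 °C: -8150.3 kJ/min
Outlet flows (mol/min): A 144.94, O₂ 72.471, B 149.06
Sensible, products 25→119 °C: 4545.2 kJ/min
Q = ΔH = -42658 kJ/min = -710.97 kW
Heat removed = 710.97 kW

Q_out = 711 kW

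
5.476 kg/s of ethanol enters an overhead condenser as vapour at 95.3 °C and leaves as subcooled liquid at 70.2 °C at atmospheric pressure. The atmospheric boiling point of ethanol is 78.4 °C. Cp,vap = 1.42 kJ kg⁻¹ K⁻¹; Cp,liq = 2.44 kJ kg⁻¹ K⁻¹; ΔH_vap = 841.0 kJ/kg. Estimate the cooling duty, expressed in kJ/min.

Q_c = 291000 kJ/min

vapour 95.3→78.4 °C: -23.998 kJ/kg
condensation at 78.4 °C: -841 kJ/kg
liquid 78.4→70.2 °C: -20.008 kJ/kg
Δh = -23.998 + -841 + -20.008 = -885.01 kJ/kg
Q = ṁ·Δh = 5.476 kg/s × -885.01 kJ/kg = -4846.3 kJ/s
|Q| = 4846.3 kW = 290780 kJ/min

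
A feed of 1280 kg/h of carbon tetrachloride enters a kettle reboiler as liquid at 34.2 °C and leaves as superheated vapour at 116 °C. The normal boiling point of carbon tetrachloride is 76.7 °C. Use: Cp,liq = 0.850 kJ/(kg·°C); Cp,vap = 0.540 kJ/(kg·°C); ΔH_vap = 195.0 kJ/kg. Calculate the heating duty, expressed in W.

Q = 89700 W

liquid 34.2→76.7 °C: 36.125 kJ/kg
vaporisation at 76.7 °C: 195 kJ/kg
vapour 76.7→116 °C: 21.222 kJ/kg
Δh = 36.125 + 195 + 21.222 = 252.35 kJ/kg
Q = ṁ·Δh = 1280 kg/h × 252.35 kJ/kg = 323000 kJ/h
|Q| = 89.723 kW = 89723 W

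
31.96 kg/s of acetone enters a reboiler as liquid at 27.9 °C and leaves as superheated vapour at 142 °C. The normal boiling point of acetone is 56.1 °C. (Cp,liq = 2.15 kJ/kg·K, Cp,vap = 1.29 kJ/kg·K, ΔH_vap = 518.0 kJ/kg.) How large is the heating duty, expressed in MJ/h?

Q = 79300 MJ/h

liquid 27.9→56.1 °C: 60.63 kJ/kg
vaporisation at 56.1 °C: 518 kJ/kg
vapour 56.1→142 °C: 110.81 kJ/kg
Δh = 60.63 + 518 + 110.81 = 689.44 kJ/kg
Q = ṁ·Δh = 31.96 kg/s × 689.44 kJ/kg = 22035 kJ/s
|Q| = 22035 kW = 79324 MJ/h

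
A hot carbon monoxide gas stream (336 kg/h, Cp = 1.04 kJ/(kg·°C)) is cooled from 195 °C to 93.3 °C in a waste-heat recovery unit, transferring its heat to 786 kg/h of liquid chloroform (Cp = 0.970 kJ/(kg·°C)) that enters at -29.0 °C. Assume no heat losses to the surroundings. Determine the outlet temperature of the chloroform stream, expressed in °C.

T_c,out = 17.6 °C

Heat released by hot stream: Q = 336 × 1.04 × (195 − 93.3) = 35538 kJ/h
Energy balance on cold side (adiabatic exchanger): Q = ṁ_c·Cp_c·(T_c,out − T_c,in)
T_c,out = -29.0 + 35538/(786 × 0.970) = 17.612 °C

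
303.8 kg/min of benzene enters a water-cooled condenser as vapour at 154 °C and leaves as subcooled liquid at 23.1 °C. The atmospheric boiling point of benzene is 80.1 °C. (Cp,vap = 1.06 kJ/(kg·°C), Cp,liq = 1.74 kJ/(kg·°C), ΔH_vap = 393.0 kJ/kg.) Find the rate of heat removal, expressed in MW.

vapour 154→80.1 °C: -78.334 kJ/kg
condensation at 80.1 °C: -393 kJ/kg
liquid 80.1→23.1 °C: -99.18 kJ/kg
Δh = -78.334 + -393 + -99.18 = -570.51 kJ/kg
Q = ṁ·Δh = 303.8 kg/min × -570.51 kJ/kg = -173320 kJ/min
|Q| = 2888.7 kW = 2.8887 MW

Q_c = 2.89 MW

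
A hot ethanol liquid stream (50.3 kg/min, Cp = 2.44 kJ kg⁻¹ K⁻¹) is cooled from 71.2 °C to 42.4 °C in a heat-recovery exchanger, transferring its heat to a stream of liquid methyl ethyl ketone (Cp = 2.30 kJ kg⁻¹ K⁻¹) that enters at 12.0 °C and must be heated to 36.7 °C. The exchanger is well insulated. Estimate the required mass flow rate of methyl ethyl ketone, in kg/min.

Heat released by hot stream: Q = 50.3 × 2.44 × (71.2 − 42.4) = 3534.7 kJ/min
Energy balance on cold side (adiabatic exchanger): Q = ṁ_c·Cp_c·(T_c,out − T_c,in)
ṁ_c = 3534.7 / [2.30 × (36.7 − 12.0)] = 62.219 kg/min

ṁ_c = 62.2 kg/min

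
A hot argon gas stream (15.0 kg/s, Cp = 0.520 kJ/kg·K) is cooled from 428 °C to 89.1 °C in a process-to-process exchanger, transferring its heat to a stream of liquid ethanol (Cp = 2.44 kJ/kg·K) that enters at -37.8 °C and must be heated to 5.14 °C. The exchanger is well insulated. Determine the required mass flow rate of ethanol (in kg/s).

ṁ_c = 25.2 kg/s

Heat released by hot stream: Q = 15.0 × 0.520 × (428 − 89.1) = 2643.4 kJ/s
Energy balance on cold side (adiabatic exchanger): Q = ṁ_c·Cp_c·(T_c,out − T_c,in)
ṁ_c = 2643.4 / [2.44 × (5.14 − -37.8)] = 25.23 kg/s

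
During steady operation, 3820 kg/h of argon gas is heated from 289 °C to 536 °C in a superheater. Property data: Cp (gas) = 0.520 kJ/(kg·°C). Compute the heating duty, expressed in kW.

Q = 136 kW

Q = ṁ·Cp·ΔT = 3820 × 0.520 × (536 − 289) = 490640 kJ/h
Converting: 490640 / 3600 s = 136.29 kW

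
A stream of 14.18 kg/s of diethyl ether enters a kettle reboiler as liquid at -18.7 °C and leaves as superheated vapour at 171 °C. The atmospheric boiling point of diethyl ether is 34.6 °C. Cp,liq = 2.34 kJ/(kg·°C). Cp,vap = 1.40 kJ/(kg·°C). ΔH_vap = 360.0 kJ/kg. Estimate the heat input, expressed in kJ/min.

Q = 575000 kJ/min

liquid -18.7→34.6 °C: 124.72 kJ/kg
vaporisation at 34.6 °C: 360 kJ/kg
vapour 34.6→171 °C: 190.96 kJ/kg
Δh = 124.72 + 360 + 190.96 = 675.68 kJ/kg
Q = ṁ·Δh = 14.18 kg/s × 675.68 kJ/kg = 9581.2 kJ/s
|Q| = 9581.2 kW = 574870 kJ/min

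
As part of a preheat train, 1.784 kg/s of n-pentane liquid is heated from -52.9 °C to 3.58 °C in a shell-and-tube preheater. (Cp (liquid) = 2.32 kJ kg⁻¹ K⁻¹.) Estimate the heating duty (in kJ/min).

Q = ṁ·Cp·ΔT = 1.784 × 2.32 × (3.58 − -52.9) = 233.76 kJ/s
Heating duty = 14026 kJ/min

Q = 14000 kJ/min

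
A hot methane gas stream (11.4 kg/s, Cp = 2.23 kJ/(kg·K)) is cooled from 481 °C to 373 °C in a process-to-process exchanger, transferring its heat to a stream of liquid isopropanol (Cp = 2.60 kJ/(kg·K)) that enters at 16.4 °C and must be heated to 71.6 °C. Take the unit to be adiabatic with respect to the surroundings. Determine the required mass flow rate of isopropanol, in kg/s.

Heat released by hot stream: Q = 11.4 × 2.23 × (481 − 373) = 2745.6 kJ/s
Energy balance on cold side (adiabatic exchanger): Q = ṁ_c·Cp_c·(T_c,out − T_c,in)
ṁ_c = 2745.6 / [2.60 × (71.6 − 16.4)] = 19.13 kg/s

ṁ_c = 19.1 kg/s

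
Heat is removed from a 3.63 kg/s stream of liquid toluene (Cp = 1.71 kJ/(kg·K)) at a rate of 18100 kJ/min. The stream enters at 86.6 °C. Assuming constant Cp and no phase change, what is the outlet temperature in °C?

T_out = 38.0 °C

Q = 18100 kJ/min = 301.67 kJ/s
ΔT = Q/(ṁ·Cp) = 301.67/(3.63×1.71) = 48.599 K
T_out = 86.6 − 48.599 = 38.001 °C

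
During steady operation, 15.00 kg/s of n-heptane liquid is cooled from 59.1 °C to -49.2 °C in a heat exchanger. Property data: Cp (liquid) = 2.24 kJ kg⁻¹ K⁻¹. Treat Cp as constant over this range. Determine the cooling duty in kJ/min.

Q = ṁ·Cp·ΔT = 15.00 × 2.24 × (-49.2 − 59.1) = -3638.9 kJ/s
Cooling duty = 218330 kJ/min

Q_c = 218000 kJ/min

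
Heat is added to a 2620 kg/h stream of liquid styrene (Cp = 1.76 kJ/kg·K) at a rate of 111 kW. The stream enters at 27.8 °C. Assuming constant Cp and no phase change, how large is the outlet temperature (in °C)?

Q = 111 kW = 399600 kJ/h
ΔT = Q/(ṁ·Cp) = 399600/(2620×1.76) = 86.659 K
T_out = 27.8 + 86.659 = 114.46 °C

T_out = 114 °C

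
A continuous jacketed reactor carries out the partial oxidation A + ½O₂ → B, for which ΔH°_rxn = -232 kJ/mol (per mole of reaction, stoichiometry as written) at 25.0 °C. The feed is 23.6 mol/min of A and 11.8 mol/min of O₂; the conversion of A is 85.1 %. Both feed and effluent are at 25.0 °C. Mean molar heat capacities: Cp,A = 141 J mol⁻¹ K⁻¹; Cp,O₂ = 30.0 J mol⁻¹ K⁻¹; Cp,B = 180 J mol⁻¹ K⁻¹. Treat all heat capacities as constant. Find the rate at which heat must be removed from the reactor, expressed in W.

Extent of reaction ξ = 0.851 × 23.6 = 20.084 mol/min
Reaction term: ξ·ΔH°_rxn = 20.084 × -232 = -4659.4 kJ/min
Q = ΔH = -4659.4 kJ/min = -77.657 kW
Heat removed = 77657 W

Q_out = 77700 W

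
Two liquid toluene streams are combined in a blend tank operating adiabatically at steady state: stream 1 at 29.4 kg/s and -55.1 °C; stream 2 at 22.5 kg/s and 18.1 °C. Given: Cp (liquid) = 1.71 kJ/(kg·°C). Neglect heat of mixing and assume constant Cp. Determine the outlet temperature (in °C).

No heat crosses the boundary, so H_out = H_in.
T_out = Σ ṁᵢCp,ᵢTᵢ / Σ ṁᵢCp,ᵢ
      = -2073.7 / 88.749 = -23.366 °C

T_out = -23.4 °C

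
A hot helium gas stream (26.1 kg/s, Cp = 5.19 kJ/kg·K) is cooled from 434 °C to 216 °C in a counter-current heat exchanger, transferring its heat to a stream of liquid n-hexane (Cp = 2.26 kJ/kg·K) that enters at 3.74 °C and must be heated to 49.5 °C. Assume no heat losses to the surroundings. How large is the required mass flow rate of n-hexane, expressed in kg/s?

Heat released by hot stream: Q = 26.1 × 5.19 × (434 − 216) = 29530 kJ/s
Energy balance on cold side (adiabatic exchanger): Q = ṁ_c·Cp_c·(T_c,out − T_c,in)
ṁ_c = 29530 / [2.26 × (49.5 − 3.74)] = 285.54 kg/s

ṁ_c = 286 kg/s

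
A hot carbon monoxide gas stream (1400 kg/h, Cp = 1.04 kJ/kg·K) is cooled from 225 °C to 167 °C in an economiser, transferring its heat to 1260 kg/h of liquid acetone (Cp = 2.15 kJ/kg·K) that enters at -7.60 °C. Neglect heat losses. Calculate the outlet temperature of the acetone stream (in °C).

T_c,out = 23.6 °C

Heat released by hot stream: Q = 1400 × 1.04 × (225 − 167) = 84448 kJ/h
Energy balance on cold side (adiabatic exchanger): Q = ṁ_c·Cp_c·(T_c,out − T_c,in)
T_c,out = -7.60 + 84448/(1260 × 2.15) = 23.573 °C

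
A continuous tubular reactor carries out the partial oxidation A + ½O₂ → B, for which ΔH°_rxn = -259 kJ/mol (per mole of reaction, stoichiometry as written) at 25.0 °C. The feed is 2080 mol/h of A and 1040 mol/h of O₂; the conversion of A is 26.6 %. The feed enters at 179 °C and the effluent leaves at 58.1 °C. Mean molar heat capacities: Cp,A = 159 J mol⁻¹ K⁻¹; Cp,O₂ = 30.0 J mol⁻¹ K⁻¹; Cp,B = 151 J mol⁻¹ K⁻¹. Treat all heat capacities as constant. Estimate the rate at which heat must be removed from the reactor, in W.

Extent of reaction ξ = 0.266 × 2080 = 553.28 mol/h
Reaction term: ξ·ΔH°_rxn = 553.28 × -259 = -143300 kJ/h
Sensible, feed 179→25 °C: -55736 kJ/h
Outlet flows (mol/h): A 1526.7, O₂ 763.36, B 553.28
Sensible, products 25→58.1 °C: 11558 kJ/h
Q = ΔH = -187480 kJ/h = -52.077 kW
Heat removed = 52077 W

Q_out = 52100 W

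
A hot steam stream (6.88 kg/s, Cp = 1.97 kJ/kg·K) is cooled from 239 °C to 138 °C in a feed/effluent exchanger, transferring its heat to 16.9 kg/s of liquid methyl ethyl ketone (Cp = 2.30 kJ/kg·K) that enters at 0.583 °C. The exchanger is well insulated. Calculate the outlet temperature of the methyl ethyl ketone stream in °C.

Heat released by hot stream: Q = 6.88 × 1.97 × (239 − 138) = 1368.9 kJ/s
Energy balance on cold side (adiabatic exchanger): Q = ṁ_c·Cp_c·(T_c,out − T_c,in)
T_c,out = 0.583 + 1368.9/(16.9 × 2.30) = 35.801 °C

T_c,out = 35.8 °C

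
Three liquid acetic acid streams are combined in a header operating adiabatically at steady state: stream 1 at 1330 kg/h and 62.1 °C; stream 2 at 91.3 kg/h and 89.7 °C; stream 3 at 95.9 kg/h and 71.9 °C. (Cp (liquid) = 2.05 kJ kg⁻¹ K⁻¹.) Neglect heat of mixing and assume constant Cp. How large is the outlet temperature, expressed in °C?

Energy balance with Q = 0: Σ ṁᵢCp,ᵢ(T_out − Tᵢ) = 0
T_out = Σ ṁᵢCp,ᵢTᵢ / Σ ṁᵢCp,ᵢ
      = 200240 / 3110.3 = 64.38 °C

T_out = 64.4 °C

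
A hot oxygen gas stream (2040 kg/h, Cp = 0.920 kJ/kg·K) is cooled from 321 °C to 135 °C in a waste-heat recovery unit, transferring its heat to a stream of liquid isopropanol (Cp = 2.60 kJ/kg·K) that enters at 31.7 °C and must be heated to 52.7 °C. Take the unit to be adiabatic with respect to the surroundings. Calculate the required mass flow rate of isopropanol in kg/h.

Heat released by hot stream: Q = 2040 × 0.920 × (321 − 135) = 349080 kJ/h
Energy balance on cold side (adiabatic exchanger): Q = ṁ_c·Cp_c·(T_c,out − T_c,in)
ṁ_c = 349080 / [2.60 × (52.7 − 31.7)] = 6393.5 kg/h

ṁ_c = 6390 kg/h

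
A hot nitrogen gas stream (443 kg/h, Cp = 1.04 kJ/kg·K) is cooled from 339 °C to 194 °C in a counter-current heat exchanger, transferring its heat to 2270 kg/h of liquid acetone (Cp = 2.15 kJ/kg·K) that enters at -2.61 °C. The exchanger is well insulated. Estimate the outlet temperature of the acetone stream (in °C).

T_c,out = 11.1 °C

Heat released by hot stream: Q = 443 × 1.04 × (339 − 194) = 66804 kJ/h
Energy balance on cold side (adiabatic exchanger): Q = ṁ_c·Cp_c·(T_c,out − T_c,in)
T_c,out = -2.61 + 66804/(2270 × 2.15) = 11.078 °C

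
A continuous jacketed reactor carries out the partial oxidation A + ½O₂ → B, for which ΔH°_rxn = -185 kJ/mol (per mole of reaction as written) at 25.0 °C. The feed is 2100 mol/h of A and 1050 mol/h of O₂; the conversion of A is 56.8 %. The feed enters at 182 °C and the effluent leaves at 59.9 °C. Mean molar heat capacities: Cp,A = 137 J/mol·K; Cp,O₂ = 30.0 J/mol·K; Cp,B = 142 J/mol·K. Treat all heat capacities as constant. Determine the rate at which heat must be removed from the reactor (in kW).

Extent of reaction ξ = 0.568 × 2100 = 1192.8 mol/h
Reaction term: ξ·ΔH°_rxn = 1192.8 × -185 = -220670 kJ/h
Sensible, feed 182→25 °C: -50114 kJ/h
Outlet flows (mol/h): A 907.2, O₂ 453.6, B 1192.8
Sensible, products 25→59.9 °C: 10724 kJ/h
Q = ΔH = -260060 kJ/h = -72.239 kW
Heat removed = 72.239 kW

Q_out = 72.2 kW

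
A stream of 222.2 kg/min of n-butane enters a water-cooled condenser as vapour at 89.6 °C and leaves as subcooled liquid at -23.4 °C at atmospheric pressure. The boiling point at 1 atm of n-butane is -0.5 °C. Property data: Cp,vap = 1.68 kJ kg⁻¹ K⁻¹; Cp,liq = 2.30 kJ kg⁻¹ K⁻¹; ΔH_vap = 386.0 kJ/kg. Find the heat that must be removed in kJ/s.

Q_c = 2190 kJ/s

vapour 89.6→-0.5 °C: -151.37 kJ/kg
condensation at -0.5 °C: -386 kJ/kg
liquid -0.5→-23.4 °C: -52.67 kJ/kg
Δh = -151.37 + -386 + -52.67 = -590.04 kJ/kg
Q = ṁ·Δh = 222.2 kg/min × -590.04 kJ/kg = -131110 kJ/min
|Q| = 2185.1 kW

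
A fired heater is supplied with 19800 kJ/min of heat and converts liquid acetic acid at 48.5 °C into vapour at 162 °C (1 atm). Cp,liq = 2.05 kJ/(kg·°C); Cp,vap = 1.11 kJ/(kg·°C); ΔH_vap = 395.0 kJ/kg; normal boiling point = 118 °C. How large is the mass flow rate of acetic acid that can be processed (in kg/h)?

Δh = 2.05×(118−48.5) + 395.0 + 1.11×(162−118) = 586.32 kJ/kg
Q = 19800 kJ/min = 330 kJ/s = 1.188e+06 kJ/h
ṁ = Q/Δh = 1.188e+06 / 586.32 = 2026.2 kg/h

ṁ = 2030 kg/h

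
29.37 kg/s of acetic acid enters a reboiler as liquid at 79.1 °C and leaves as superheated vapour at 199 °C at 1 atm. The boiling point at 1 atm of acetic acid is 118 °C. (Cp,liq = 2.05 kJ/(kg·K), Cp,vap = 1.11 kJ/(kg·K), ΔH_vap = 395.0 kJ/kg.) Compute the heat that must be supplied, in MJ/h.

Q = 59700 MJ/h

liquid 79.1→118 °C: 79.745 kJ/kg
vaporisation at 118 °C: 395 kJ/kg
vapour 118→199 °C: 89.91 kJ/kg
Δh = 79.745 + 395 + 89.91 = 564.65 kJ/kg
Q = ṁ·Δh = 29.37 kg/s × 564.65 kJ/kg = 16584 kJ/s
|Q| = 16584 kW = 59702 MJ/h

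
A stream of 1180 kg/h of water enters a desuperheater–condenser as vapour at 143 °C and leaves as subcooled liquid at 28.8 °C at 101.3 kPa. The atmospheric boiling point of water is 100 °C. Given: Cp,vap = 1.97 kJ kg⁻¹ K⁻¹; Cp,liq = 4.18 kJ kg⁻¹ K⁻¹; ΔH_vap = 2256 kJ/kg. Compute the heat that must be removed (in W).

vapour 143→100 °C: -84.71 kJ/kg
condensation at 100 °C: -2256 kJ/kg
liquid 100→28.8 °C: -297.62 kJ/kg
Δh = -84.71 + -2256 + -297.62 = -2638.3 kJ/kg
Q = ṁ·Δh = 1180 kg/h × -2638.3 kJ/kg = -3.1132e+06 kJ/h
|Q| = 864.78 kW = 864780 W

Q_c = 865000 W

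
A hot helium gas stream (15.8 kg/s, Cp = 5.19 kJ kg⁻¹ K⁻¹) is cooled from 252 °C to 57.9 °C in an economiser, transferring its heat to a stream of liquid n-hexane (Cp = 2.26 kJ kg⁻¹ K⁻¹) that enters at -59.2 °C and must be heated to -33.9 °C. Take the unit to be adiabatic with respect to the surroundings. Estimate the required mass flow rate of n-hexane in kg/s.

Heat released by hot stream: Q = 15.8 × 5.19 × (252 − 57.9) = 15917 kJ/s
Energy balance on cold side (adiabatic exchanger): Q = ṁ_c·Cp_c·(T_c,out − T_c,in)
ṁ_c = 15917 / [2.26 × (-33.9 − -59.2)] = 278.37 kg/s

ṁ_c = 278 kg/s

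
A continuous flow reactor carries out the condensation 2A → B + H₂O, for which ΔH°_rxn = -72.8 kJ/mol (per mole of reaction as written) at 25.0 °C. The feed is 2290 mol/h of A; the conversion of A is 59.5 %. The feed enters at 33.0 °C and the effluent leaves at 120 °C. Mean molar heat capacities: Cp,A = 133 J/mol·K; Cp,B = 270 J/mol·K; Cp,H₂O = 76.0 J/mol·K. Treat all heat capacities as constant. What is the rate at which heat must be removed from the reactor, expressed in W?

Q_out = 4980 W

Extent of reaction ξ = 0.595 × 2290 / 2 = 681.27 mol/h
Reaction term: ξ·ΔH°_rxn = 681.27 × -72.8 = -49597 kJ/h
Sensible, feed 33.0→25 °C: -2436.6 kJ/h
Outlet flows (mol/h): A 927.45, B 681.27, H₂O 681.27
Sensible, products 25→120 °C: 34112 kJ/h
Q = ΔH = -17922 kJ/h = -4.9782 kW
Heat removed = 4978.2 W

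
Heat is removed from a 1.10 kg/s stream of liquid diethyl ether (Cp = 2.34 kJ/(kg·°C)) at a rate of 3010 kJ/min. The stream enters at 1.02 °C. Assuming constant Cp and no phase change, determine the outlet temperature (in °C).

T_out = -18.5 °C

Q = 3010 kJ/min = 50.167 kJ/s
ΔT = Q/(ṁ·Cp) = 50.167/(1.10×2.34) = 19.49 K
T_out = 1.02 − 19.49 = -18.47 °C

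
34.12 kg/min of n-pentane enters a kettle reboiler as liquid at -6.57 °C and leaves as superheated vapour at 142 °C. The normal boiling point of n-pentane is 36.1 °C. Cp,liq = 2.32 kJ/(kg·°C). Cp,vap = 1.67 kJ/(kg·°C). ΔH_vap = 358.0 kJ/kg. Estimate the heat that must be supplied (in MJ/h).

liquid -6.57→36.1 °C: 98.994 kJ/kg
vaporisation at 36.1 °C: 358 kJ/kg
vapour 36.1→142 °C: 176.85 kJ/kg
Δh = 98.994 + 358 + 176.85 = 633.85 kJ/kg
Q = ṁ·Δh = 34.12 kg/min × 633.85 kJ/kg = 21627 kJ/min
|Q| = 360.45 kW = 1297.6 MJ/h

Q = 1300 MJ/h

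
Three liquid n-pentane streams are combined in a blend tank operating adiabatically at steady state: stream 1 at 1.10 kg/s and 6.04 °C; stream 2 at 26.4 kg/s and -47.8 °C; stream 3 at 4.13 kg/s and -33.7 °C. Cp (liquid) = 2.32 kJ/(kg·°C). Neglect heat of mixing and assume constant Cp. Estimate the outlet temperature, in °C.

Energy balance with Q = 0: Σ ṁᵢCp,ᵢ(T_out − Tᵢ) = 0
Σ ṁᵢCp,ᵢTᵢ = 1.10×2.32×6.04 + 26.4×2.32×-47.8 + 4.13×2.32×-33.7 = -3235.1
Σ ṁᵢCp,ᵢ = 1.10×2.32 + 26.4×2.32 + 4.13×2.32 = 73.382
T_out = -3235.1 / 73.382 = -44.087 °C

T_out = -44.1 °C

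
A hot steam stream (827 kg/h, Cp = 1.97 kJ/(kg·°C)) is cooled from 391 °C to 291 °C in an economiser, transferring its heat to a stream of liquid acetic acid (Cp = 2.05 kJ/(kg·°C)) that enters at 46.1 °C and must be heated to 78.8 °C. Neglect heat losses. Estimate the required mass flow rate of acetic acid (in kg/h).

ṁ_c = 2430 kg/h

Heat released by hot stream: Q = 827 × 1.97 × (391 − 291) = 162920 kJ/h
Energy balance on cold side (adiabatic exchanger): Q = ṁ_c·Cp_c·(T_c,out − T_c,in)
ṁ_c = 162920 / [2.05 × (78.8 − 46.1)] = 2430.4 kg/h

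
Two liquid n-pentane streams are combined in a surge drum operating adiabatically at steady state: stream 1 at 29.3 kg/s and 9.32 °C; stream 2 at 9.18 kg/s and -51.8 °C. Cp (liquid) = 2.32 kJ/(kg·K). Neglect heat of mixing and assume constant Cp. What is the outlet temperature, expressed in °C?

Energy balance with Q = 0: Σ ṁᵢCp,ᵢ(T_out − Tᵢ) = 0
T_out = Σ ṁᵢCp,ᵢTᵢ / Σ ṁᵢCp,ᵢ
      = -469.68 / 89.274 = -5.2611 °C

T_out = -5.26 °C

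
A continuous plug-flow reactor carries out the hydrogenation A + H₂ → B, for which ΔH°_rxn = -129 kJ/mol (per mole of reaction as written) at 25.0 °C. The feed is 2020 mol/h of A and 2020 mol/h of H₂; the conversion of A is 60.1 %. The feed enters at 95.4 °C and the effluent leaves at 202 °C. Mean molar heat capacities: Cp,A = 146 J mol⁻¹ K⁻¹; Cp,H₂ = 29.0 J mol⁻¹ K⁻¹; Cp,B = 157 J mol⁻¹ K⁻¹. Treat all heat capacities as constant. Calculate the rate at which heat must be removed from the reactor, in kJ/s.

Extent of reaction ξ = 0.601 × 2020 = 1214 mol/h
Reaction term: ξ·ΔH°_rxn = 1214 × -129 = -156610 kJ/h
Sensible, feed 95.4→25 °C: -24886 kJ/h
Outlet flows (mol/h): A 805.98, H₂ 805.98, B 1214
Sensible, products 25→202 °C: 58702 kJ/h
Q = ΔH = -122790 kJ/h = -34.109 kW
Heat removed = 34.109 kJ/s

Q_out = 34.1 kJ/s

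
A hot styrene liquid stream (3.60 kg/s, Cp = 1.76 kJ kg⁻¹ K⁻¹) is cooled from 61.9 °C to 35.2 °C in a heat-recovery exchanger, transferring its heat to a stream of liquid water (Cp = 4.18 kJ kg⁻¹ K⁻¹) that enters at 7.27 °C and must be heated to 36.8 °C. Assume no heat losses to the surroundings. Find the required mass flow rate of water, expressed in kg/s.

ṁ_c = 1.37 kg/s

Heat released by hot stream: Q = 3.60 × 1.76 × (61.9 − 35.2) = 169.17 kJ/s
Energy balance on cold side (adiabatic exchanger): Q = ṁ_c·Cp_c·(T_c,out − T_c,in)
ṁ_c = 169.17 / [4.18 × (36.8 − 7.27)] = 1.3705 kg/s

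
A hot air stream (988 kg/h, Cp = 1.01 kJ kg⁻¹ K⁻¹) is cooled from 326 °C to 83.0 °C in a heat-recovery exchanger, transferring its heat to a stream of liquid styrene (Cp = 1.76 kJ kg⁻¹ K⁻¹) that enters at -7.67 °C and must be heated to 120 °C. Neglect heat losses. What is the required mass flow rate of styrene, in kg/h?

Heat released by hot stream: Q = 988 × 1.01 × (326 − 83.0) = 242480 kJ/h
Energy balance on cold side (adiabatic exchanger): Q = ṁ_c·Cp_c·(T_c,out − T_c,in)
ṁ_c = 242480 / [1.76 × (120 − -7.67)] = 1079.2 kg/h

ṁ_c = 1080 kg/h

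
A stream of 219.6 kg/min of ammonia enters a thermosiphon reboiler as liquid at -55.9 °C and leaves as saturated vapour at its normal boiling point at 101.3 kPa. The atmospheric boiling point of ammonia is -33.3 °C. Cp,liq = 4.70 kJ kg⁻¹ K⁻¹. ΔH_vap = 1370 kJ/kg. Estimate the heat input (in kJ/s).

Q = 5400 kJ/s

liquid -55.9→-33.3 °C: 106.22 kJ/kg
vaporisation at -33.3 °C: 1370 kJ/kg
Δh = 106.22 + 1370 = 1476.2 kJ/kg
Q = ṁ·Δh = 219.6 kg/min × 1476.2 kJ/kg = 324180 kJ/min
|Q| = 5403 kW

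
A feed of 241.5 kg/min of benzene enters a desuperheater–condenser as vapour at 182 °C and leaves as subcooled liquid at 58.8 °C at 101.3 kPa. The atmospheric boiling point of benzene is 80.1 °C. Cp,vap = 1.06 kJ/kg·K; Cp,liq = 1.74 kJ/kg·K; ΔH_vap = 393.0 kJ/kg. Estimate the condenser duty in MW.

Q_c = 2.17 MW

vapour 182→80.1 °C: -108.01 kJ/kg
condensation at 80.1 °C: -393 kJ/kg
liquid 80.1→58.8 °C: -37.062 kJ/kg
Δh = -108.01 + -393 + -37.062 = -538.08 kJ/kg
Q = ṁ·Δh = 241.5 kg/min × -538.08 kJ/kg = -129950 kJ/min
|Q| = 2165.8 kW = 2.1658 MW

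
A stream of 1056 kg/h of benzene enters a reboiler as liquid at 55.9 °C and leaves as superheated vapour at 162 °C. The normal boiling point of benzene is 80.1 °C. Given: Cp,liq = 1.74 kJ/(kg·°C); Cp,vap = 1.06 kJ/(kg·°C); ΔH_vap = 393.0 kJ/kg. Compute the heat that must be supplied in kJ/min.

Q = 9190 kJ/min

liquid 55.9→80.1 °C: 42.108 kJ/kg
vaporisation at 80.1 °C: 393 kJ/kg
vapour 80.1→162 °C: 86.814 kJ/kg
Δh = 42.108 + 393 + 86.814 = 521.92 kJ/kg
Q = ṁ·Δh = 1056 kg/h × 521.92 kJ/kg = 551150 kJ/h
|Q| = 153.1 kW = 9185.8 kJ/min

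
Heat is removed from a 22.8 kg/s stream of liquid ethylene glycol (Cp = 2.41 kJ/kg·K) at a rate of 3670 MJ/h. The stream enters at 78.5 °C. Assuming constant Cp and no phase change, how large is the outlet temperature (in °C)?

Q = 3670 MJ/h = 1019.4 kJ/s
ΔT = Q/(ṁ·Cp) = 1019.4/(22.8×2.41) = 18.553 K
T_out = 78.5 − 18.553 = 59.947 °C

T_out = 59.9 °C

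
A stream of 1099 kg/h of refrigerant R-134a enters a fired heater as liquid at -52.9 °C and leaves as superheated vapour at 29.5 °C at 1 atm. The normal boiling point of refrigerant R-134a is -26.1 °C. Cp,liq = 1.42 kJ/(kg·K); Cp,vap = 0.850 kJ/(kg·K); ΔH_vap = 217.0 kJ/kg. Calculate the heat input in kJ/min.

liquid -52.9→-26.1 °C: 38.056 kJ/kg
vaporisation at -26.1 °C: 217 kJ/kg
vapour -26.1→29.5 °C: 47.26 kJ/kg
Δh = 38.056 + 217 + 47.26 = 302.32 kJ/kg
Q = ṁ·Δh = 1099 kg/h × 302.32 kJ/kg = 332250 kJ/h
|Q| = 92.29 kW = 5537.4 kJ/min

Q = 5540 kJ/min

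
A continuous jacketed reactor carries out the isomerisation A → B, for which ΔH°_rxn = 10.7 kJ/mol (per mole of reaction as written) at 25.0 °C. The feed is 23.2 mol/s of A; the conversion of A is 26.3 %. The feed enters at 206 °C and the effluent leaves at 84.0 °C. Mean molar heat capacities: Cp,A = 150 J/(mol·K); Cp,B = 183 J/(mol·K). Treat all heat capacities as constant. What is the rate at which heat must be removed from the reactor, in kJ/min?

Extent of reaction ξ = 0.263 × 23.2 = 6.1016 mol/s
Reaction term: ξ·ΔH°_rxn = 6.1016 × 10.7 = 65.287 kJ/s
Sensible, feed 206→25 °C: -629.88 kJ/s
Outlet flows (mol/s): A 17.098, B 6.1016
Sensible, products 25→84.0 °C: 217.2 kJ/s
Q = ΔH = -347.39 kJ/s = -347.39 kW
Heat removed = 20844 kJ/min

Q_out = 20800 kJ/min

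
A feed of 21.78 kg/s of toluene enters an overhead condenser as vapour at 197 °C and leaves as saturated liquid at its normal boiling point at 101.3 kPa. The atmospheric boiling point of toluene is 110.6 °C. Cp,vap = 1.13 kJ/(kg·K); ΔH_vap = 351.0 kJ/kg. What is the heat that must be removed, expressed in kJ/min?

vapour 197→110.6 °C: -97.632 kJ/kg
condensation at 110.6 °C: -351 kJ/kg
Δh = -97.632 + -351 = -448.63 kJ/kg
Q = ṁ·Δh = 21.78 kg/s × -448.63 kJ/kg = -9771.2 kJ/s
|Q| = 9771.2 kW = 586270 kJ/min

Q_c = 586000 kJ/min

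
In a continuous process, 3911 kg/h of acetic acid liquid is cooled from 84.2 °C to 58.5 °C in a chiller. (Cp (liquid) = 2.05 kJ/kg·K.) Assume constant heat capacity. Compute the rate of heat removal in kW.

Q = ṁ·Cp·ΔT = 3911 × 2.05 × (58.5 − 84.2) = -206050 kJ/h
Converting: 206050 / 3600 s = 57.236 kW

Q_c = 57.2 kW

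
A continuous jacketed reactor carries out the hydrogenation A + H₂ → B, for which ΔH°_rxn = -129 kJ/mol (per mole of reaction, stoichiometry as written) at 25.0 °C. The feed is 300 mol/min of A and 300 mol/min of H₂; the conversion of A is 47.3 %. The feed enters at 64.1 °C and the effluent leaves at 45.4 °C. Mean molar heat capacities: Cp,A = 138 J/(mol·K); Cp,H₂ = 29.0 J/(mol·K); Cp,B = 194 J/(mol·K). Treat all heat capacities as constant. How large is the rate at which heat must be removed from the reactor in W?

Q_out = 319000 W

Extent of reaction ξ = 0.473 × 300 = 141.9 mol/min
Reaction term: ξ·ΔH°_rxn = 141.9 × -129 = -18305 kJ/min
Sensible, feed 64.1→25 °C: -1958.9 kJ/min
Outlet flows (mol/min): A 158.1, H₂ 158.1, B 141.9
Sensible, products 25→45.4 °C: 1100.2 kJ/min
Q = ΔH = -19164 kJ/min = -319.4 kW
Heat removed = 319400 W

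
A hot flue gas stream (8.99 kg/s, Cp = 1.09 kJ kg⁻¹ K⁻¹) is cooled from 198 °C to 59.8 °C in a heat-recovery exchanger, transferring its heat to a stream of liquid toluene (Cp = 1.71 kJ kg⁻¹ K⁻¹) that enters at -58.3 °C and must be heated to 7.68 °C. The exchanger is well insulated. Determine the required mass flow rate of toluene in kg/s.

ṁ_c = 12.0 kg/s

Heat released by hot stream: Q = 8.99 × 1.09 × (198 − 59.8) = 1354.2 kJ/s
Energy balance on cold side (adiabatic exchanger): Q = ṁ_c·Cp_c·(T_c,out − T_c,in)
ṁ_c = 1354.2 / [1.71 × (7.68 − -58.3)] = 12.003 kg/s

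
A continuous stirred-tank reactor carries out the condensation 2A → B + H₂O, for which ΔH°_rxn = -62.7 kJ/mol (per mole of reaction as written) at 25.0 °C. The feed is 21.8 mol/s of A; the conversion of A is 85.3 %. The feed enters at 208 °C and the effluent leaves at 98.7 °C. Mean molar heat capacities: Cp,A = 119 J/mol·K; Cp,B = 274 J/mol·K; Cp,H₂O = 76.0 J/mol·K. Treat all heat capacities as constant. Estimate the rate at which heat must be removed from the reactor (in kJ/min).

Q_out = 47400 kJ/min

Extent of reaction ξ = 0.853 × 21.8 / 2 = 9.2977 mol/s
Reaction term: ξ·ΔH°_rxn = 9.2977 × -62.7 = -582.97 kJ/s
Sensible, feed 208→25 °C: -474.74 kJ/s
Outlet flows (mol/s): A 3.2046, B 9.2977, H₂O 9.2977
Sensible, products 25→98.7 °C: 267.94 kJ/s
Q = ΔH = -789.76 kJ/s = -789.76 kW
Heat removed = 47386 kJ/min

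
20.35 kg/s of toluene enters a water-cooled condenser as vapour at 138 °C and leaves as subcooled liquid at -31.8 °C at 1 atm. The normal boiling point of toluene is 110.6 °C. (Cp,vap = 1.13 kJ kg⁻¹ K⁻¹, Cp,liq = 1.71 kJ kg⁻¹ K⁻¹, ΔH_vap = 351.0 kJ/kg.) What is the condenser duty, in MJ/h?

Q_c = 45800 MJ/h

vapour 138→110.6 °C: -30.962 kJ/kg
condensation at 110.6 °C: -351 kJ/kg
liquid 110.6→-31.8 °C: -243.5 kJ/kg
Δh = -30.962 + -351 + -243.5 = -625.47 kJ/kg
Q = ṁ·Δh = 20.35 kg/s × -625.47 kJ/kg = -12728 kJ/s
|Q| = 12728 kW = 45822 MJ/h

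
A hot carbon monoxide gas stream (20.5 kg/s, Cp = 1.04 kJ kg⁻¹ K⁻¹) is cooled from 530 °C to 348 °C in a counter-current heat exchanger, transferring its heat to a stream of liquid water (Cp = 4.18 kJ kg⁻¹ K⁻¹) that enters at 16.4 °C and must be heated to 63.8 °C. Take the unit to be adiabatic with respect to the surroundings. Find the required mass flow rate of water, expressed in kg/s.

Heat released by hot stream: Q = 20.5 × 1.04 × (530 − 348) = 3880.2 kJ/s
Energy balance on cold side (adiabatic exchanger): Q = ṁ_c·Cp_c·(T_c,out − T_c,in)
ṁ_c = 3880.2 / [4.18 × (63.8 − 16.4)] = 19.584 kg/s

ṁ_c = 19.6 kg/s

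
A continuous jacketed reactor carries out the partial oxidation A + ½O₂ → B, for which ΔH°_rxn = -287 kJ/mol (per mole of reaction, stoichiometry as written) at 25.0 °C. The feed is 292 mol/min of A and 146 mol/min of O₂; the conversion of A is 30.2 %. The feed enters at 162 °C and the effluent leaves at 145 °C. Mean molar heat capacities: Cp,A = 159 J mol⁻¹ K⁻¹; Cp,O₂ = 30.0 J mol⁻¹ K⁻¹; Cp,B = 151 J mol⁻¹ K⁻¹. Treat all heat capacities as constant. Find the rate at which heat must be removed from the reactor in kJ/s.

Q_out = 440 kJ/s

Extent of reaction ξ = 0.302 × 292 = 88.184 mol/min
Reaction term: ξ·ΔH°_rxn = 88.184 × -287 = -25309 kJ/min
Sensible, feed 162→25 °C: -6960.7 kJ/min
Outlet flows (mol/min): A 203.82, O₂ 101.91, B 88.184
Sensible, products 25→145 °C: 5853.6 kJ/min
Q = ΔH = -26416 kJ/min = -440.27 kW
Heat removed = 440.27 kJ/s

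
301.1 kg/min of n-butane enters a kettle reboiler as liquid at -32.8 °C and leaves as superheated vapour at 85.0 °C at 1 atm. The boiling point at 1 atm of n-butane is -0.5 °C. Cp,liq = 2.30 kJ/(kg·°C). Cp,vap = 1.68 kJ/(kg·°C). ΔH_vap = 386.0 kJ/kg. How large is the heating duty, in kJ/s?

Q = 3030 kJ/s

liquid -32.8→-0.5 °C: 74.29 kJ/kg
vaporisation at -0.5 °C: 386 kJ/kg
vapour -0.5→85.0 °C: 143.64 kJ/kg
Δh = 74.29 + 386 + 143.64 = 603.93 kJ/kg
Q = ṁ·Δh = 301.1 kg/min × 603.93 kJ/kg = 181840 kJ/min
|Q| = 3030.7 kW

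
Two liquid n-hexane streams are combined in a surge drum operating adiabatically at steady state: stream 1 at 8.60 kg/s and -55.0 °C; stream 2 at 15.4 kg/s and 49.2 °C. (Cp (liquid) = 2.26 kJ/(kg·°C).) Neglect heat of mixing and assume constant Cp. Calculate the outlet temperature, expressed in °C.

T_out = 11.9 °C

Adiabatic, steady state ⇒ Σ ṁᵢCp,ᵢ(T_out − Tᵢ) = 0
T_out = Σ ṁᵢCp,ᵢTᵢ / Σ ṁᵢCp,ᵢ
      = 643.38 / 54.24 = 11.862 °C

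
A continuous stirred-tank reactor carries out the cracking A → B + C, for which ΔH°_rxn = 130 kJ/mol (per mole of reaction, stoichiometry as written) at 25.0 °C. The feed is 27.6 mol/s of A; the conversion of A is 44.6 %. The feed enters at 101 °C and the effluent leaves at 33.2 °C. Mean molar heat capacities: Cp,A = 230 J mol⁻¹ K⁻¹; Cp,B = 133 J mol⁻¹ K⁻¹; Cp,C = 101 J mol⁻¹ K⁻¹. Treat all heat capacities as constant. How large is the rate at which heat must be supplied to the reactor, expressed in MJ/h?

Q_in = 4210 MJ/h

Extent of reaction ξ = 0.446 × 27.6 = 12.31 mol/s
Reaction term: ξ·ΔH°_rxn = 12.31 × 130 = 1600.2 kJ/s
Sensible, feed 101→25 °C: -482.45 kJ/s
Outlet flows (mol/s): A 15.29, B 12.31, C 12.31
Sensible, products 25→33.2 °C: 52.457 kJ/s
Q = ΔH = 1170.3 kJ/s = 1170.3 kW
Heat supplied = 4212.9 MJ/h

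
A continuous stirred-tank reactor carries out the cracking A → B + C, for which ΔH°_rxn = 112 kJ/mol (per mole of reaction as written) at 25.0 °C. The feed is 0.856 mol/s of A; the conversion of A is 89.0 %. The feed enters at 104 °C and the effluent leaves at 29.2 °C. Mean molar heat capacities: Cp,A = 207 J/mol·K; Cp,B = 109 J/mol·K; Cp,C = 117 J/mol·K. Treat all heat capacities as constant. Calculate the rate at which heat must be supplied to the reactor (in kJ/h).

Extent of reaction ξ = 0.890 × 0.856 = 0.76184 mol/s
Reaction term: ξ·ΔH°_rxn = 0.76184 × 112 = 85.326 kJ/s
Sensible, feed 104→25 °C: -13.998 kJ/s
Outlet flows (mol/s): A 0.09416, B 0.76184, C 0.76184
Sensible, products 25→29.2 °C: 0.805 kJ/s
Q = ΔH = 72.133 kJ/s = 72.133 kW
Heat supplied = 259680 kJ/h

Q_in = 260000 kJ/h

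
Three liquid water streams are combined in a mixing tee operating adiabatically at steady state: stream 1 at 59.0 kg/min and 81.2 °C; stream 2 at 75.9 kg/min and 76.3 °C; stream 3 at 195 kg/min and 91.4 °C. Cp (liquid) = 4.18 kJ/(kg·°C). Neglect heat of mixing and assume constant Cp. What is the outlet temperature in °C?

No heat crosses the boundary, so H_out = H_in.
Σ ṁᵢCp,ᵢTᵢ = 59.0×4.18×81.2 + 75.9×4.18×76.3 + 195×4.18×91.4 = 118730
Σ ṁᵢCp,ᵢ = 59.0×4.18 + 75.9×4.18 + 195×4.18 = 1379
T_out = 118730 / 1379 = 86.102 °C

T_out = 86.1 °C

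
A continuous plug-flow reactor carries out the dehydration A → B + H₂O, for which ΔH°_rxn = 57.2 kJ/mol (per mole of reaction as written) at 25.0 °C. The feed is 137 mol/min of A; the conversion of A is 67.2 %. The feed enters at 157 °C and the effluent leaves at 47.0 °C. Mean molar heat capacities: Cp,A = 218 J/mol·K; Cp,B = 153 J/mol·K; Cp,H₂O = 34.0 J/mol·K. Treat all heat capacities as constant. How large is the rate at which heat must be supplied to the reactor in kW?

Q_in = 32.0 kW

Extent of reaction ξ = 0.672 × 137 = 92.064 mol/min
Reaction term: ξ·ΔH°_rxn = 92.064 × 57.2 = 5266.1 kJ/min
Sensible, feed 157→25 °C: -3942.3 kJ/min
Outlet flows (mol/min): A 44.936, B 92.064, H₂O 92.064
Sensible, products 25→47.0 °C: 594.26 kJ/min
Q = ΔH = 1918 kJ/min = 31.967 kW
Heat supplied = 31.967 kW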